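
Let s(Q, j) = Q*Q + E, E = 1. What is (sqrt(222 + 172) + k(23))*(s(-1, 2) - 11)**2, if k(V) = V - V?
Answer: 81*sqrt(394) ≈ 1607.8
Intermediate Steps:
s(Q, j) = 1 + Q**2 (s(Q, j) = Q*Q + 1 = Q**2 + 1 = 1 + Q**2)
k(V) = 0
(sqrt(222 + 172) + k(23))*(s(-1, 2) - 11)**2 = (sqrt(222 + 172) + 0)*((1 + (-1)**2) - 11)**2 = (sqrt(394) + 0)*((1 + 1) - 11)**2 = sqrt(394)*(2 - 11)**2 = sqrt(394)*(-9)**2 = sqrt(394)*81 = 81*sqrt(394)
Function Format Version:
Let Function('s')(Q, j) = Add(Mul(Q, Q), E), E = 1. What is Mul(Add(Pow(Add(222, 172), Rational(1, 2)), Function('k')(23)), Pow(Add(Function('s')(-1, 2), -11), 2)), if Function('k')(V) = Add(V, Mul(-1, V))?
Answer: Mul(81, Pow(394, Rational(1, 2))) ≈ 1607.8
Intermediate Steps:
Function('s')(Q, j) = Add(1, Pow(Q, 2)) (Function('s')(Q, j) = Add(Mul(Q, Q), 1) = Add(Pow(Q, 2), 1) = Add(1, Pow(Q, 2)))
Function('k')(V) = 0
Mul(Add(Pow(Add(222, 172), Rational(1, 2)), Function('k')(23)), Pow(Add(Function('s')(-1, 2), -11), 2)) = Mul(Add(Pow(Add(222, 172), Rational(1, 2)), 0), Pow(Add(Add(1, Pow(-1, 2)), -11), 2)) = Mul(Add(Pow(394, Rational(1, 2)), 0), Pow(Add(Add(1, 1), -11), 2)) = Mul(Pow(394, Rational(1, 2)), Pow(Add(2, -11), 2)) = Mul(Pow(394, Rational(1, 2)), Pow(-9, 2)) = Mul(Pow(394, Rational(1, 2)), 81) = Mul(81, Pow(394, Rational(1, 2)))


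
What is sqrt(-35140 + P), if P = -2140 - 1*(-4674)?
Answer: I*sqrt(32606) ≈ 180.57*I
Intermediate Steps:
P = 2534 (P = -2140 + 4674 = 2534)
sqrt(-35140 + P) = sqrt(-35140 + 2534) = sqrt(-32606) = I*sqrt(32606)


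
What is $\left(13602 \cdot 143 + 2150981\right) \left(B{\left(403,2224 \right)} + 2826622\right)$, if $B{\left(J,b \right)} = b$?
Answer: $11587142748682$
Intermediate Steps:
$\left(13602 \cdot 143 + 2150981\right) \left(B{\left(403,2224 \right)} + 2826622\right) = \left(13602 \cdot 143 + 2150981\right) \left(2224 + 2826622\right) = \left(1945086 + 2150981\right) 2828846 = 4096067 \cdot 2828846 = 11587142748682$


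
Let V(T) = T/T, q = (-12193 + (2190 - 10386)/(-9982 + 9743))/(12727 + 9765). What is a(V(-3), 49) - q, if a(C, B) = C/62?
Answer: 92771655/166643228 ≈ 0.55671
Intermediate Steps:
q = -2905931/5375588 (q = (-12193 - 8196/(-239))/22492 = (-12193 - 8196*(-1/239))*(1/22492) = (-12193 + 8196/239)*(1/22492) = -2905931/239*1/22492 = -2905931/5375588 ≈ -0.54058)
V(T) = 1
a(C, B) = C/62 (a(C, B) = C*(1/62) = C/62)
a(V(-3), 49) - q = (1/62)*1 - 1*(-2905931/5375588) = 1/62 + 2905931/5375588 = 92771655/166643228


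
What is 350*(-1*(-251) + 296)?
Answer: 191450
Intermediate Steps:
350*(-1*(-251) + 296) = 350*(251 + 296) = 350*547 = 191450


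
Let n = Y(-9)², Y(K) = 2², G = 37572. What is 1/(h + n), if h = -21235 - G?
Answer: -1/58791 ≈ -1.7009e-5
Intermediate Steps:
Y(K) = 4
n = 16 (n = 4² = 16)
h = -58807 (h = -21235 - 1*37572 = -21235 - 37572 = -58807)
1/(h + n) = 1/(-58807 + 16) = 1/(-58791) = -1/58791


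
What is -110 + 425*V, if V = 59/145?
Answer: 1825/29 ≈ 62.931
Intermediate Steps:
V = 59/145 (V = 59*(1/145) = 59/145 ≈ 0.40690)
-110 + 425*V = -110 + 425*(59/145) = -110 + 5015/29 = 1825/29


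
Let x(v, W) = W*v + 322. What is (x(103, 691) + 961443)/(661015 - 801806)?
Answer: -1032938/140791 ≈ -7.3367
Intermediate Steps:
x(v, W) = 322 + W*v
(x(103, 691) + 961443)/(661015 - 801806) = ((322 + 691*103) + 961443)/(661015 - 801806) = ((322 + 71173) + 961443)/(-140791) = (71495 + 961443)*(-1/140791) = 1032938*(-1/140791) = -1032938/140791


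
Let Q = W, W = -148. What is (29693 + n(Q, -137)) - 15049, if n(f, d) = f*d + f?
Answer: 34772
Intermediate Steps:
Q = -148
n(f, d) = f + d*f (n(f, d) = d*f + f = f + d*f)
(29693 + n(Q, -137)) - 15049 = (29693 - 148*(1 - 137)) - 15049 = (29693 - 148*(-136)) - 15049 = (29693 + 20128) - 15049 = 49821 - 15049 = 34772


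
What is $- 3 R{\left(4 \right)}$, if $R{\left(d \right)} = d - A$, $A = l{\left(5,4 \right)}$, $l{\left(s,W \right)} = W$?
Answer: $0$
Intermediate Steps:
$A = 4$
$R{\left(d \right)} = -4 + d$ ($R{\left(d \right)} = d - 4 = -4 + d$)
$- 3 R{\left(4 \right)} = - 3 \left(-4 + 4\right) = \left(-3\right) 0 = 0$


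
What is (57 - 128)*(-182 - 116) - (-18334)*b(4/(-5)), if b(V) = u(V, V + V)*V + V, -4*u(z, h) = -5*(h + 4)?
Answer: -187554/5 ≈ -37511.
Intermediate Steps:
u(z, h) = 5 + 5*h/4 (u(z, h) = -(-5)*(h + 4)/4 = -(-5)*(4 + h)/4 = -(-20 - 5*h)/4 = 5 + 5*h/4)
b(V) = V + V*(5 + 5*V/2) (b(V) = (5 + 5*(V + V)/4)*V + V = (5 + 5*(2*V)/4)*V + V = (5 + 5*V/2)*V + V = V*(5 + 5*V/2) + V = V + V*(5 + 5*V/2))
(57 - 128)*(-182 - 116) - (-18334)*b(4/(-5)) = (57 - 128)*(-182 - 116) - (-18334)*(4/(-5))*(12 + 5*(4/(-5)))/2 = -71*(-298) - (-18334)*(4*(-1/5))*(12 + 5*(4*(-1/5)))/2 = 21158 - (-18334)*(1/2)*(-4/5)*(12 + 5*(-4/5)) = 21158 - (-18334)*(1/2)*(-4/5)*(12 - 4) = 21158 - (-18334)*(1/2)*(-4/5)*8 = 21158 - (-18334)*(-16)/5 = 21158 - 206*1424/5 = 21158 - 293344/5 = -187554/5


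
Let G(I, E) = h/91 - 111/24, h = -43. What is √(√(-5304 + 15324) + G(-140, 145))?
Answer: √(-675402 + 264992*√2505)/364 ≈ 9.7469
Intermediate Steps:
G(I, E) = -3711/728 (G(I, E) = -43/91 - 111/24 = -43*1/91 - 111*1/24 = -43/91 - 37/8 = -3711/728)
√(√(-5304 + 15324) + G(-140, 145)) = √(√(-5304 + 15324) - 3711/728) = √(√10020 - 3711/728) = √(2*√2505 - 3711/728) = √(-3711/728 + 2*√2505)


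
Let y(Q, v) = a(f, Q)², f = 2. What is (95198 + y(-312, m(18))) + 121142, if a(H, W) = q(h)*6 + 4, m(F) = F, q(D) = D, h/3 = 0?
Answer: 216356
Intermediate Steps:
h = 0 (h = 3*0 = 0)
a(H, W) = 4 (a(H, W) = 0*6 + 4 = 0 + 4 = 4)
y(Q, v) = 16 (y(Q, v) = 4² = 16)
(95198 + y(-312, m(18))) + 121142 = (95198 + 16) + 121142 = 95214 + 121142 = 216356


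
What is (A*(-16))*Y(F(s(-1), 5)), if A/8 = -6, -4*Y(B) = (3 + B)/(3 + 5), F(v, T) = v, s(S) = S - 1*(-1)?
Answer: -72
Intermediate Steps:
s(S) = 1 + S (s(S) = S + 1 = 1 + S)
Y(B) = -3/32 - B/32 (Y(B) = -(3 + B)/(4*(3 + 5)) = -(3 + B)/(4*8) = -(3/8 + B/8)/4 = -3/32 - B/32)
A = -48 (A = 8*(-6) = -48)
(A*(-16))*Y(F(s(-1), 5)) = (-48*(-16))*(-3/32 - (1 - 1)/32) = 768*(-3/32 - 1/32*0) = 768*(-3/32 + 0) = 768*(-3/32) = -72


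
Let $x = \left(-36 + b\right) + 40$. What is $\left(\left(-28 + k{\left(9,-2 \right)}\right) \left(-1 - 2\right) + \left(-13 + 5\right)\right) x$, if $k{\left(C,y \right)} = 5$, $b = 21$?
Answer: $1525$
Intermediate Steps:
$x = 25$ ($x = \left(-36 + 21\right) + 40 = -15 + 40 = 25$)
$\left(\left(-28 + k{\left(9,-2 \right)}\right) \left(-1 - 2\right) + \left(-13 + 5\right)\right) x = \left(\left(-28 + 5\right) \left(-1 - 2\right) + \left(-13 + 5\right)\right) 25 = \left(\left(-23\right) \left(-3\right) - 8\right) 25 = \left(69 - 8\right) 25 = 61 \cdot 25 = 1525$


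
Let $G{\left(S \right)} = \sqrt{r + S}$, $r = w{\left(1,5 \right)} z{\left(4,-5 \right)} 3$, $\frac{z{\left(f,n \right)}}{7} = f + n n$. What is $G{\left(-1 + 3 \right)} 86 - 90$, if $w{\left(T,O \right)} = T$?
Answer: $-90 + 86 \sqrt{611} \approx 2035.8$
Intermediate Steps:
$z{\left(f,n \right)} = 7 f + 7 n^{2}$ ($z{\left(f,n \right)} = 7 \left(f + n n\right) = 7 \left(f + n^{2}\right) = 7 f + 7 n^{2}$)
$r = 609$ ($r = 1 \left(7 \cdot 4 + 7 \left(-5\right)^{2}\right) 3 = 1 \left(28 + 7 \cdot 25\right) 3 = 1 \left(28 + 175\right) 3 = 1 \cdot 203 \cdot 3 = 203 \cdot 3 = 609$)
$G{\left(S \right)} = \sqrt{609 + S}$
$G{\left(-1 + 3 \right)} 86 - 90 = \sqrt{609 + \left(-1 + 3\right)} 86 - 90 = \sqrt{609 + 2} \cdot 86 - 90 = \sqrt{611} \cdot 86 - 90 = 86 \sqrt{611} - 90 = -90 + 86 \sqrt{611}$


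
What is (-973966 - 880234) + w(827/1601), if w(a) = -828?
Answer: -1855028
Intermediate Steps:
(-973966 - 880234) + w(827/1601) = (-973966 - 880234) - 828 = -1854200 - 828 = -1855028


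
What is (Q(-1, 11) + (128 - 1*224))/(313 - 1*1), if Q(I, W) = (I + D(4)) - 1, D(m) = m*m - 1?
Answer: -83/312 ≈ -0.26603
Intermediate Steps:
D(m) = -1 + m**2 (D(m) = m**2 - 1 = -1 + m**2)
Q(I, W) = 14 + I (Q(I, W) = (I + (-1 + 4**2)) - 1 = (I + (-1 + 16)) - 1 = (I + 15) - 1 = (15 + I) - 1 = 14 + I)
(Q(-1, 11) + (128 - 1*224))/(313 - 1*1) = ((14 - 1) + (128 - 1*224))/(313 - 1*1) = (13 + (128 - 224))/(313 - 1) = (13 - 96)/312 = -83*1/312 = -83/312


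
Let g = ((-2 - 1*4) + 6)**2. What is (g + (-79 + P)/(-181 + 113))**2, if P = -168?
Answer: 61009/4624 ≈ 13.194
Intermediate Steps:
g = 0 (g = ((-2 - 4) + 6)**2 = (-6 + 6)**2 = 0**2 = 0)
(g + (-79 + P)/(-181 + 113))**2 = (0 + (-79 - 168)/(-181 + 113))**2 = (0 - 247/(-68))**2 = (0 - 247*(-1/68))**2 = (0 + 247/68)**2 = (247/68)**2 = 61009/4624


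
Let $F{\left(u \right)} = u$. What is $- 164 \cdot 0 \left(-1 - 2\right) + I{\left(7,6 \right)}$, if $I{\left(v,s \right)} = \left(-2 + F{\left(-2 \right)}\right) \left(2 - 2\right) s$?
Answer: $0$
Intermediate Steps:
$I{\left(v,s \right)} = 0$ ($I{\left(v,s \right)} = \left(-2 - 2\right) \left(2 - 2\right) s = \left(-4\right) 0 s = 0 s = 0$)
$- 164 \cdot 0 \left(-1 - 2\right) + I{\left(7,6 \right)} = - 164 \cdot 0 \left(-1 - 2\right) + 0 = - 164 \cdot 0 \left(-3\right) + 0 = \left(-164\right) 0 + 0 = 0 + 0 = 0$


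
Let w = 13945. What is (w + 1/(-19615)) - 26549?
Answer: -247227461/19615 ≈ -12604.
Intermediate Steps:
(w + 1/(-19615)) - 26549 = (13945 + 1/(-19615)) - 26549 = (13945 - 1/19615) - 26549 = 273531174/19615 - 26549 = -247227461/19615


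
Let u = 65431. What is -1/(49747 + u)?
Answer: -1/115178 ≈ -8.6822e-6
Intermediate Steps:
-1/(49747 + u) = -1/(49747 + 65431) = -1/115178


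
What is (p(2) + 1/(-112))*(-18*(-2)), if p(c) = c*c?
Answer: 4023/28 ≈ 143.68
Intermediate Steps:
p(c) = c²
(p(2) + 1/(-112))*(-18*(-2)) = (2² + 1/(-112))*(-18*(-2)) = (4 - 1/112)*36 = (447/112)*36 = 4023/28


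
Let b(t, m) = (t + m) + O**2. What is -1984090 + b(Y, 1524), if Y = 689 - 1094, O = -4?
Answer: -1982955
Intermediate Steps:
Y = -405
b(t, m) = 16 + m + t (b(t, m) = (t + m) + (-4)**2 = (m + t) + 16 = 16 + m + t)
-1984090 + b(Y, 1524) = -1984090 + (16 + 1524 - 405) = -1984090 + 1135 = -1982955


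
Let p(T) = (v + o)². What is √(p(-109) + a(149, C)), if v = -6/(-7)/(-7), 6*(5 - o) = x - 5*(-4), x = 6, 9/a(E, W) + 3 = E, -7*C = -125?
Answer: √164816626/21462 ≈ 0.59818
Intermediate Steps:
C = 125/7 (C = -⅐*(-125) = 125/7 ≈ 17.857)
a(E, W) = 9/(-3 + E)
o = ⅔ (o = 5 - (6 - 5*(-4))/6 = 5 - (6 + 20)/6 = 5 - ⅙*26 = 5 - 13/3 = ⅔ ≈ 0.66667)
v = -6/49 (v = -6*(-⅐)*(-⅐) = (6/7)*(-⅐) = -6/49 ≈ -0.12245)
p(T) = 6400/21609 (p(T) = (-6/49 + ⅔)² = (80/147)² = 6400/21609)
√(p(-109) + a(149, C)) = √(6400/21609 + 9/(-3 + 149)) = √(6400/21609 + 9/146) = √(1128881/3154914) = √164816626/21462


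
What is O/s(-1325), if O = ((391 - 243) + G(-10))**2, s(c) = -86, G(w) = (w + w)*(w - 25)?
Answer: -359552/43 ≈ -8361.7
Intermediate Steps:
G(w) = 2*w*(-25 + w) (G(w) = (2*w)*(-25 + w) = 2*w*(-25 + w))
O = 719104 (O = ((391 - 243) + 2*(-10)*(-25 - 10))**2 = (148 + 2*(-10)*(-35))**2 = (148 + 700)**2 = 848**2 = 719104)
O/s(-1325) = 719104/(-86) = 719104*(-1/86) = -359552/43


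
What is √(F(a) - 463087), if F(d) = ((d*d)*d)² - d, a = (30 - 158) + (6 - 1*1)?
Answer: 5*√138513021149 ≈ 1.8609e+6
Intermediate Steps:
a = -123 (a = -128 + (6 - 1) = -128 + 5 = -123)
F(d) = d⁶ - d (F(d) = (d²*d)² - d = (d³)² - d = d⁶ - d)
√(F(a) - 463087) = √(((-123)⁶ - 1*(-123)) - 463087) = √((3462825991689 + 123) - 463087) = √(3462825991812 - 463087) = √3462825528725 = 5*√138513021149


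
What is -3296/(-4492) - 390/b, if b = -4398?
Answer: 676987/823159 ≈ 0.82243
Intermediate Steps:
-3296/(-4492) - 390/b = -3296/(-4492) - 390/(-4398) = -3296*(-1/4492) - 390*(-1/4398) = 824/1123 + 65/733 = 676987/823159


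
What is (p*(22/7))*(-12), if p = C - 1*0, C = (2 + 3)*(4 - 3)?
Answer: -1320/7 ≈ -188.57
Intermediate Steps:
C = 5 (C = 5*1 = 5)
p = 5 (p = 5 - 1*0 = 5 + 0 = 5)
(p*(22/7))*(-12) = (5*(22/7))*(-12) = (110/7)*(-12) = -1320/7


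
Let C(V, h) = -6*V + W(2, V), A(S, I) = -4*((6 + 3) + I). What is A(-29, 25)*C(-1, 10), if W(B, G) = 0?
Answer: -816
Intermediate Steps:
A(S, I) = -36 - 4*I (A(S, I) = -4*(9 + I) = -36 - 4*I)
C(V, h) = -6*V (C(V, h) = -6*V + 0 = -6*V)
A(-29, 25)*C(-1, 10) = (-36 - 4*25)*(-6*(-1)) = (-36 - 100)*6 = -136*6 = -816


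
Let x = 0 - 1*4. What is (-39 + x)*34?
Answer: -1462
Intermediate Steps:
x = -4 (x = 0 - 4 = -4)
(-39 + x)*34 = (-39 - 4)*34 = -43*34 = -1462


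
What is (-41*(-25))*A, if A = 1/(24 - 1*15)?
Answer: 1025/9 ≈ 113.89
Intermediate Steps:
A = ⅑ (A = 1/(24 - 15) = 1/9 = ⅑ ≈ 0.11111)
(-41*(-25))*A = -41*(-25)*(⅑) = 1025*(⅑) = 1025/9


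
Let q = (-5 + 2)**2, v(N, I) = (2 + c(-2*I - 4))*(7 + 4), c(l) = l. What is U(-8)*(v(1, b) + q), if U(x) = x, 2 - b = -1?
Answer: 632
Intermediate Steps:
b = 3 (b = 2 - 1*(-1) = 2 + 1 = 3)
v(N, I) = -22 - 22*I (v(N, I) = (2 + (-2*I - 4))*(7 + 4) = (2 + (-4 - 2*I))*11 = (-2 - 2*I)*11 = -22 - 22*I)
q = 9 (q = (-3)**2 = 9)
U(-8)*(v(1, b) + q) = -8*((-22 - 22*3) + 9) = -8*((-22 - 66) + 9) = -8*(-88 + 9) = -8*(-79) = 632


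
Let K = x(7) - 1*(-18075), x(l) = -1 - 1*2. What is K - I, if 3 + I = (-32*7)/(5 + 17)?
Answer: 198937/11 ≈ 18085.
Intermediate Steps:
x(l) = -3 (x(l) = -1 - 2 = -3)
K = 18072 (K = -3 - 1*(-18075) = -3 + 18075 = 18072)
I = -145/11 (I = -3 + (-32*7)/(5 + 17) = -3 - 224/22 = -3 - 224*1/22 = -3 - 112/11 = -145/11 ≈ -13.182)
K - I = 18072 - 1*(-145/11) = 18072 + 145/11 = 198937/11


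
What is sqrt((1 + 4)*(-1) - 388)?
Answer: I*sqrt(393) ≈ 19.824*I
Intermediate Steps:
sqrt((1 + 4)*(-1) - 388) = sqrt(5*(-1) - 388) = sqrt(-5 - 388) = sqrt(-393) = I*sqrt(393)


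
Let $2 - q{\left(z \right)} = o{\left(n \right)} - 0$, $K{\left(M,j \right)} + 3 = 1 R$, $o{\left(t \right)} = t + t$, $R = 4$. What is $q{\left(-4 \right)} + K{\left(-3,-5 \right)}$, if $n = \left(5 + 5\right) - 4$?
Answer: $-9$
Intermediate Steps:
$n = 6$ ($n = 10 - 4 = 6$)
$o{\left(t \right)} = 2 t$
$K{\left(M,j \right)} = 1$ ($K{\left(M,j \right)} = -3 + 1 \cdot 4 = -3 + 4 = 1$)
$q{\left(z \right)} = -10$ ($q{\left(z \right)} = 2 - \left(2 \cdot 6 - 0\right) = 2 - \left(12 + \left(-1 + 1\right)\right) = 2 - \left(12 + 0\right) = 2 - 12 = -10$)
$q{\left(-4 \right)} + K{\left(-3,-5 \right)} = -10 + 1 = -9$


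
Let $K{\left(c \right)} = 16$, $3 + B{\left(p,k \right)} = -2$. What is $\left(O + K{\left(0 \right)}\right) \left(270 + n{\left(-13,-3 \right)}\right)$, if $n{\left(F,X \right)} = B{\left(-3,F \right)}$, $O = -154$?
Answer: $-36570$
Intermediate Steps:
$B{\left(p,k \right)} = -5$ ($B{\left(p,k \right)} = -3 - 2 = -5$)
$n{\left(F,X \right)} = -5$
$\left(O + K{\left(0 \right)}\right) \left(270 + n{\left(-13,-3 \right)}\right) = \left(-154 + 16\right) \left(270 - 5\right) = \left(-138\right) 265 = -36570$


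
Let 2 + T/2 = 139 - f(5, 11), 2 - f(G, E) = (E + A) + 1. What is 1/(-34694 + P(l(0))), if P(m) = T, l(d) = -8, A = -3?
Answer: -1/34406 ≈ -2.9065e-5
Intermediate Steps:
f(G, E) = 4 - E (f(G, E) = 2 - ((E - 3) + 1) = 2 - ((-3 + E) + 1) = 2 - (-2 + E) = 2 + (2 - E) = 4 - E)
T = 288 (T = -4 + 2*(139 - (4 - 1*11)) = -4 + 2*(139 - (4 - 11)) = -4 + 2*(139 - 1*(-7)) = -4 + 2*(139 + 7) = -4 + 2*146 = -4 + 292 = 288)
P(m) = 288
1/(-34694 + P(l(0))) = 1/(-34694 + 288) = 1/(-34406) = -1/34406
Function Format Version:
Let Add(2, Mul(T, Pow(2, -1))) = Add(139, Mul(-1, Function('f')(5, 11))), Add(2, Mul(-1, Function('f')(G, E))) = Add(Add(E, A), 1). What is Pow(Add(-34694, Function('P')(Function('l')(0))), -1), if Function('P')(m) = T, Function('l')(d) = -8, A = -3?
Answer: Rational(-1, 34406) ≈ -2.9065e-5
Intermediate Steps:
Function('f')(G, E) = Add(4, Mul(-1, E)) (Function('f')(G, E) = Add(2, Mul(-1, Add(Add(E, -3), 1))) = Add(2, Mul(-1, Add(Add(-3, E), 1))) = Add(2, Mul(-1, Add(-2, E))) = Add(2, Add(2, Mul(-1, E))) = Add(4, Mul(-1, E)))
T = 288 (T = Add(-4, Mul(2, Add(139, Mul(-1, Add(4, Mul(-1, 11)))))) = Add(-4, Mul(2, Add(139, Mul(-1, Add(4, -11))))) = Add(-4, Mul(2, Add(139, Mul(-1, -7)))) = Add(-4, Mul(2, Add(139, 7))) = Add(-4, Mul(2, 146)) = Add(-4, 292) = 288)
Function('P')(m) = 288
Pow(Add(-34694, Function('P')(Function('l')(0))), -1) = Pow(Add(-34694, 288), -1) = Pow(-34406, -1) = Rational(-1, 34406)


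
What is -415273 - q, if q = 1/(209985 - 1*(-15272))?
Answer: -93543150162/225257 ≈ -4.1527e+5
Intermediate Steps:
q = 1/225257 (q = 1/(209985 + 15272) = 1/225257 ≈ 4.4394e-6)
-415273 - q = -415273 - 1*1/225257 = -415273 - 1/225257 = -93543150162/225257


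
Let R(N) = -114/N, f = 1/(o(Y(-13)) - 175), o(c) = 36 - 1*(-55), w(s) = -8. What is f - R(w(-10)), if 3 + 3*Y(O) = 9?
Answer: -599/42 ≈ -14.262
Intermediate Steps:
Y(O) = 2 (Y(O) = -1 + (⅓)*9 = -1 + 3 = 2)
o(c) = 91 (o(c) = 36 + 55 = 91)
f = -1/84 (f = 1/(91 - 175) = 1/(-84) = -1/84 ≈ -0.011905)
f - R(w(-10)) = -1/84 - (-114)/(-8) = -1/84 - (-114)*(-1)/8 = -1/84 - 1*57/4 = -1/84 - 57/4 = -599/42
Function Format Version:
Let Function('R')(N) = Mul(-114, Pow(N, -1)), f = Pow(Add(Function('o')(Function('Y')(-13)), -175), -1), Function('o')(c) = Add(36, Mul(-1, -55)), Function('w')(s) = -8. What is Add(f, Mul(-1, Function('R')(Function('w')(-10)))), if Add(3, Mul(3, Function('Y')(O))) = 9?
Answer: Rational(-599, 42) ≈ -14.262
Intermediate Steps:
Function('Y')(O) = 2 (Function('Y')(O) = Add(-1, Mul(Rational(1, 3), 9)) = Add(-1, 3) = 2)
Function('o')(c) = 91 (Function('o')(c) = Add(36, 55) = 91)
f = Rational(-1, 84) (f = Pow(Add(91, -175), -1) = Pow(-84, -1) = Rational(-1, 84) ≈ -0.011905)
Add(f, Mul(-1, Function('R')(Function('w')(-10)))) = Add(Rational(-1, 84), Mul(-1, Mul(-114, Pow(-8, -1)))) = Add(Rational(-1, 84), Mul(-1, Mul(-114, Rational(-1, 8)))) = Add(Rational(-1, 84), Mul(-1, Rational(57, 4))) = Add(Rational(-1, 84), Rational(-57, 4)) = Rational(-599, 42)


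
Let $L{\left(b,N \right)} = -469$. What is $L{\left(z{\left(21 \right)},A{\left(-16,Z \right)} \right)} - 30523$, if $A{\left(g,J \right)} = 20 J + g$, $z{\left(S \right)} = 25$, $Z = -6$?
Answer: $-30992$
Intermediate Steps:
$A{\left(g,J \right)} = g + 20 J$
$L{\left(z{\left(21 \right)},A{\left(-16,Z \right)} \right)} - 30523 = -469 - 30523 = -30992$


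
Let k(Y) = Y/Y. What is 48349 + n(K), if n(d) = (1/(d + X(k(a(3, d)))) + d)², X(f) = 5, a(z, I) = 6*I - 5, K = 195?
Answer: 3455038001/40000 ≈ 86376.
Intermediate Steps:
a(z, I) = -5 + 6*I
k(Y) = 1
n(d) = (d + 1/(5 + d))² (n(d) = (1/(d + 5) + d)² = (1/(5 + d) + d)² = (d + 1/(5 + d))²)
48349 + n(K) = 48349 + (1 + 195² + 5*195)²/(5 + 195)² = 48349 + (1 + 38025 + 975)²/200² = 48349 + (1/40000)*39001² = 48349 + (1/40000)*1521078001 = 48349 + 1521078001/40000 = 3455038001/40000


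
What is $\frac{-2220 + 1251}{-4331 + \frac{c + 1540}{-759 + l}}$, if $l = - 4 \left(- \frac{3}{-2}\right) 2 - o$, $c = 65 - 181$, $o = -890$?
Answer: $\frac{115311}{513965} \approx 0.22436$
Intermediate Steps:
$c = -116$
$l = 878$ ($l = - 4 \left(- \frac{3}{-2}\right) 2 - -890 = - 4 \left(\left(-3\right) \left(- \frac{1}{2}\right)\right) 2 + 890 = \left(-4\right) \frac{3}{2} \cdot 2 + 890 = \left(-6\right) 2 + 890 = -12 + 890 = 878$)
$\frac{-2220 + 1251}{-4331 + \frac{c + 1540}{-759 + l}} = \frac{-2220 + 1251}{-4331 + \frac{-116 + 1540}{-759 + 878}} = - \frac{969}{-4331 + \frac{1424}{119}} = - \frac{969}{- \frac{513965}{119}} = \left(-969\right) \left(- \frac{119}{513965}\right) = \frac{115311}{513965}$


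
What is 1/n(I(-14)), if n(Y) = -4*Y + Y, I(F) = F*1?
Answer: 1/42 ≈ 0.023810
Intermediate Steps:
I(F) = F
n(Y) = -3*Y
1/n(I(-14)) = 1/(-3*(-14)) = 1/42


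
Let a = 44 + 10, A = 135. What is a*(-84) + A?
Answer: -4401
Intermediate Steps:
a = 54
a*(-84) + A = 54*(-84) + 135 = -4536 + 135 = -4401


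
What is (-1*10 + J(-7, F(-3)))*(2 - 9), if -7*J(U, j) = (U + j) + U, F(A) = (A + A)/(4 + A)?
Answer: 50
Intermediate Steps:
F(A) = 2*A/(4 + A) (F(A) = (2*A)/(4 + A) = 2*A/(4 + A))
J(U, j) = -2*U/7 - j/7 (J(U, j) = -((U + j) + U)/7 = -(j + 2*U)/7 = -2*U/7 - j/7)
(-1*10 + J(-7, F(-3)))*(2 - 9) = (-1*10 + (-2/7*(-7) - 2*(-3)/(7*(4 - 3))))*(2 - 9) = (-10 + (2 - 2*(-3)/(7*1)))*(-7) = (-10 + (2 - 2*(-3)/7))*(-7) = (-10 + (2 - ⅐*(-6)))*(-7) = (-10 + (2 + 6/7))*(-7) = (-10 + 20/7)*(-7) = -50/7*(-7) = 50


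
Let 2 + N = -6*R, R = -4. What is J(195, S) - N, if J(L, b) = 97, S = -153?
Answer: 75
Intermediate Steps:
N = 22 (N = -2 - 6*(-4) = -2 + 24 = 22)
J(195, S) - N = 97 - 1*22 = 97 - 22 = 75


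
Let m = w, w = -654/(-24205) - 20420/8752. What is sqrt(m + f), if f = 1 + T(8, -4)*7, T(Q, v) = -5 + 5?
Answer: I*sqrt(915886775549455)/26480270 ≈ 1.1429*I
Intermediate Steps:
T(Q, v) = 0
f = 1 (f = 1 + 0*7 = 1 + 0 = 1)
w = -122135573/52960540 (w = -654*(-1/24205) - 20420*1/8752 = 654/24205 - 5105/2188 = -122135573/52960540 ≈ -2.3062)
m = -122135573/52960540 ≈ -2.3062
sqrt(m + f) = sqrt(-122135573/52960540 + 1) = sqrt(-69175033/52960540) = I*sqrt(915886775549455)/26480270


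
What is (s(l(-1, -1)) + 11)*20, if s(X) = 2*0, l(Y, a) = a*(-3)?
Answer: 220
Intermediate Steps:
l(Y, a) = -3*a
s(X) = 0
(s(l(-1, -1)) + 11)*20 = (0 + 11)*20 = 11*20 = 220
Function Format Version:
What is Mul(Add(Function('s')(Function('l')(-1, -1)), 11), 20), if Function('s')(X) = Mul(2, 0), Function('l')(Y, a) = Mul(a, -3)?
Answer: 220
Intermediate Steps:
Function('l')(Y, a) = Mul(-3, a)
Function('s')(X) = 0
Mul(Add(Function('s')(Function('l')(-1, -1)), 11), 20) = Mul(Add(0, 11), 20) = Mul(11, 20) = 220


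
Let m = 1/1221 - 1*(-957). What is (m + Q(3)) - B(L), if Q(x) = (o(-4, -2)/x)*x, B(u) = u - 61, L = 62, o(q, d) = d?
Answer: 1164835/1221 ≈ 954.00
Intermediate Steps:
m = 1168498/1221 (m = 1/1221 + 957 = 1168498/1221 ≈ 957.00)
B(u) = -61 + u
Q(x) = -2 (Q(x) = (-2/x)*x = -2)
(m + Q(3)) - B(L) = (1168498/1221 - 2) - (-61 + 62) = 1166056/1221 - 1*1 = 1166056/1221 - 1 = 1164835/1221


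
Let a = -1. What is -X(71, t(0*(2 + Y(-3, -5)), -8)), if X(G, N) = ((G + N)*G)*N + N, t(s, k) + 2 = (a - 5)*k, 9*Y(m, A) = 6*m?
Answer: -382168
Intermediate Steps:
Y(m, A) = 2*m/3 (Y(m, A) = (6*m)/9 = 2*m/3)
t(s, k) = -2 - 6*k (t(s, k) = -2 + (-1 - 5)*k = -2 - 6*k)
X(G, N) = N + G*N*(G + N) (X(G, N) = (G*(G + N))*N + N = G*N*(G + N) + N = N + G*N*(G + N))
-X(71, t(0*(2 + Y(-3, -5)), -8)) = -(-2 - 6*(-8))*(1 + 71² + 71*(-2 - 6*(-8))) = -(-2 + 48)*(1 + 5041 + 71*(-2 + 48)) = -46*(1 + 5041 + 71*46) = -46*(1 + 5041 + 3266) = -46*8308 = -1*382168 = -382168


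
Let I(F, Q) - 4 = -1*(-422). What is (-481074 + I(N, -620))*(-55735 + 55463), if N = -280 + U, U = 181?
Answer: 130736256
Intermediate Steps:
N = -99 (N = -280 + 181 = -99)
I(F, Q) = 426 (I(F, Q) = 4 - 1*(-422) = 4 + 422 = 426)
(-481074 + I(N, -620))*(-55735 + 55463) = (-481074 + 426)*(-55735 + 55463) = -480648*(-272) = 130736256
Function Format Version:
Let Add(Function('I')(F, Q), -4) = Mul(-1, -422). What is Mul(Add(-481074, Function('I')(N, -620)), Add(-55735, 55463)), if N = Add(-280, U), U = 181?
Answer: 130736256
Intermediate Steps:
N = -99 (N = Add(-280, 181) = -99)
Function('I')(F, Q) = 426 (Function('I')(F, Q) = Add(4, Mul(-1, -422)) = Add(4, 422) = 426)
Mul(Add(-481074, Function('I')(N, -620)), Add(-55735, 55463)) = Mul(Add(-481074, 426), Add(-55735, 55463)) = Mul(-480648, -272) = 130736256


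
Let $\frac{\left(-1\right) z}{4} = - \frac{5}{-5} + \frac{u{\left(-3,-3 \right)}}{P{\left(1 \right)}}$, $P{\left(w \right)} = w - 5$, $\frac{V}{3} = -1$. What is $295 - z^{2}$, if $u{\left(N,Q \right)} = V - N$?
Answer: $279$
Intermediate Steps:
$V = -3$ ($V = 3 \left(-1\right) = -3$)
$u{\left(N,Q \right)} = -3 - N$
$P{\left(w \right)} = -5 + w$
$z = -4$ ($z = - 4 \left(- \frac{5}{-5} + \frac{-3 - -3}{-5 + 1}\right) = - 4 \left(\left(-5\right) \left(- \frac{1}{5}\right) + \frac{-3 + 3}{-4}\right) = - 4 \left(1 + 0 \left(- \frac{1}{4}\right)\right) = - 4 \left(1 + 0\right) = \left(-4\right) 1 = -4$)
$295 - z^{2} = 295 - \left(-4\right)^{2} = 295 - 16 = 279$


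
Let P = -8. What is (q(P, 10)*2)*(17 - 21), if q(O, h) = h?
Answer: -80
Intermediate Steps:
(q(P, 10)*2)*(17 - 21) = (10*2)*(17 - 21) = 20*(-4) = -80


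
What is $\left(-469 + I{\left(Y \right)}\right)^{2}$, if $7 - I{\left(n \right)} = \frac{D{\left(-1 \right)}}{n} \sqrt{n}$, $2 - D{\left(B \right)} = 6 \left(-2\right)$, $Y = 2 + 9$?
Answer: $\frac{2348080}{11} + 1176 \sqrt{11} \approx 2.1736 \cdot 10^{5}$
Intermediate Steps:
$Y = 11$
$D{\left(B \right)} = 14$ ($D{\left(B \right)} = 2 - 6 \left(-2\right) = 2 - -12 = 2 + 12 = 14$)
$I{\left(n \right)} = 7 - \frac{14}{\sqrt{n}}$ ($I{\left(n \right)} = 7 - \frac{14}{n} \sqrt{n} = 7 - \frac{14}{\sqrt{n}}$)
$\left(-469 + I{\left(Y \right)}\right)^{2} = \left(-469 + \left(7 - \frac{14}{\sqrt{11}}\right)\right)^{2} = \left(-469 + \left(7 - 14 \frac{\sqrt{11}}{11}\right)\right)^{2} = \left(-469 + \left(7 - \frac{14 \sqrt{11}}{11}\right)\right)^{2} = \left(-462 - \frac{14 \sqrt{11}}{11}\right)^{2}$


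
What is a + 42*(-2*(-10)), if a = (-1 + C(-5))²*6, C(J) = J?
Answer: 1056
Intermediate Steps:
a = 216 (a = (-1 - 5)²*6 = (-6)²*6 = 36*6 = 216)
a + 42*(-2*(-10)) = 216 + 42*(-2*(-10)) = 216 + 42*20 = 216 + 840 = 1056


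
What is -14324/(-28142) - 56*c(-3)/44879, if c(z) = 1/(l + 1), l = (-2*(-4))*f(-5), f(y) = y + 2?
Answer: 7393526130/14524325407 ≈ 0.50904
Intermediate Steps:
f(y) = 2 + y
l = -24 (l = (-2*(-4))*(2 - 5) = 8*(-3) = -24)
c(z) = -1/23 (c(z) = 1/(-24 + 1) = 1/(-23) = -1/23)
-14324/(-28142) - 56*c(-3)/44879 = -14324/(-28142) - 56*(-1/23)/44879 = -14324*(-1/28142) + (56/23)*(1/44879) = 7162/14071 + 56/1032217 = 7393526130/14524325407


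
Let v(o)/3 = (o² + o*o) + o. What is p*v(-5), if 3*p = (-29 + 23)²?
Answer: 1620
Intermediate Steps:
v(o) = 3*o + 6*o² (v(o) = 3*((o² + o*o) + o) = 3*((o² + o²) + o) = 3*(2*o² + o) = 3*(o + 2*o²) = 3*o + 6*o²)
p = 12 (p = (-29 + 23)²/3 = (⅓)*(-6)² = (⅓)*36 = 12)
p*v(-5) = 12*(3*(-5)*(1 + 2*(-5))) = 12*(3*(-5)*(1 - 10)) = 12*(3*(-5)*(-9)) = 12*135 = 1620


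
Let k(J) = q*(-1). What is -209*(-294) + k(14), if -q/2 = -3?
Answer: 61440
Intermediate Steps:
q = 6 (q = -2*(-3) = 6)
k(J) = -6 (k(J) = 6*(-1) = -6)
-209*(-294) + k(14) = -209*(-294) - 6 = 61446 - 6 = 61440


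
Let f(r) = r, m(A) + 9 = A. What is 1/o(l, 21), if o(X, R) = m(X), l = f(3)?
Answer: -⅙ ≈ -0.16667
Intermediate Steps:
m(A) = -9 + A
l = 3
o(X, R) = -9 + X
1/o(l, 21) = 1/(-9 + 3) = 1/(-6) = -⅙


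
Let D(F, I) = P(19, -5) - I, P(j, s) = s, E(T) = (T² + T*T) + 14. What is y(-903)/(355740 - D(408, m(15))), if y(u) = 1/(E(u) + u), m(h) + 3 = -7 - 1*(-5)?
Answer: 1/579830942460 ≈ 1.7246e-12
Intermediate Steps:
E(T) = 14 + 2*T² (E(T) = (T² + T²) + 14 = 2*T² + 14 = 14 + 2*T²)
m(h) = -5 (m(h) = -3 + (-7 - 1*(-5)) = -3 + (-7 + 5) = -3 - 2 = -5)
D(F, I) = -5 - I
y(u) = 1/(14 + u + 2*u²) (y(u) = 1/((14 + 2*u²) + u) = 1/(14 + u + 2*u²))
y(-903)/(355740 - D(408, m(15))) = 1/((14 - 903 + 2*(-903)²)*(355740 - (-5 - 1*(-5)))) = 1/((14 - 903 + 2*815409)*(355740 - (-5 + 5))) = 1/((14 - 903 + 1630818)*(355740 - 1*0)) = 1/(1629929*(355740 + 0)) = (1/1629929)/355740 = (1/1629929)*(1/355740) = 1/579830942460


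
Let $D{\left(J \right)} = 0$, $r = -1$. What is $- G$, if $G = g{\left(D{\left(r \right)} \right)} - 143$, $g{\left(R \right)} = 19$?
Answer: $124$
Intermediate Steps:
$G = -124$ ($G = 19 - 143 = -124$)
$- G = \left(-1\right) \left(-124\right) = 124$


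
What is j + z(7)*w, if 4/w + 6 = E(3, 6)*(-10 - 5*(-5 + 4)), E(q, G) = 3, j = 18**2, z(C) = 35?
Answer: 952/3 ≈ 317.33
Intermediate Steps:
j = 324
w = -4/21 (w = 4/(-6 + 3*(-10 - 5*(-5 + 4))) = 4/(-6 + 3*(-10 - 5*(-1))) = 4/(-6 + 3*(-10 + 5)) = 4/(-6 + 3*(-5)) = 4/(-6 - 15) = 4/(-21) = 4*(-1/21) = -4/21 ≈ -0.19048)
j + z(7)*w = 324 + 35*(-4/21) = 324 - 20/3 = 952/3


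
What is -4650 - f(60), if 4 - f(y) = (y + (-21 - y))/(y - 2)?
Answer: -269953/58 ≈ -4654.4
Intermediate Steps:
f(y) = 4 + 21/(-2 + y) (f(y) = 4 - (y + (-21 - y))/(y - 2) = 4 - (-21)/(-2 + y) = 4 + 21/(-2 + y))
-4650 - f(60) = -4650 - (13 + 4*60)/(-2 + 60) = -4650 - (13 + 240)/58 = -4650 - 253/58 = -269953/58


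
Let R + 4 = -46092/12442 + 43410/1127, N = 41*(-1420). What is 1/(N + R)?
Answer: -7011067/407968284240 ≈ -1.7185e-5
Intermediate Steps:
N = -58220
R = 216036500/7011067 (R = -4 + (-46092/12442 + 43410/1127) = -4 + (-46092*1/12442 + 43410*(1/1127)) = -4 + (-23046/6221 + 43410/1127) = -4 + 244080768/7011067 = 216036500/7011067 ≈ 30.814)
1/(N + R) = 1/(-58220 + 216036500/7011067) = 1/(-407968284240/7011067) = -7011067/407968284240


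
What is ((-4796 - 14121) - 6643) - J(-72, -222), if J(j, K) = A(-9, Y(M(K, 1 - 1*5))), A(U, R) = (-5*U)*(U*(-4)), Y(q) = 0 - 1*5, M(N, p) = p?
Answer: -27180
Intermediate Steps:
Y(q) = -5 (Y(q) = 0 - 5 = -5)
A(U, R) = 20*U² (A(U, R) = (-5*U)*(-4*U) = 20*U²)
J(j, K) = 1620 (J(j, K) = 20*(-9)² = 20*81 = 1620)
((-4796 - 14121) - 6643) - J(-72, -222) = ((-4796 - 14121) - 6643) - 1*1620 = (-18917 - 6643) - 1620 = -25560 - 1620 = -27180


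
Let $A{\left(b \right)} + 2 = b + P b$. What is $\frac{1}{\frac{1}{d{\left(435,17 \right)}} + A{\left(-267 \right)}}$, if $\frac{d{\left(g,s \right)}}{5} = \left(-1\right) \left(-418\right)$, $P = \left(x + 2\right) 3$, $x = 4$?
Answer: $- \frac{2090}{10606749} \approx -0.00019704$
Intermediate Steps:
$P = 18$ ($P = \left(4 + 2\right) 3 = 6 \cdot 3 = 18$)
$d{\left(g,s \right)} = 2090$ ($d{\left(g,s \right)} = 5 \left(\left(-1\right) \left(-418\right)\right) = 5 \cdot 418 = 2090$)
$A{\left(b \right)} = -2 + 19 b$ ($A{\left(b \right)} = -2 + \left(b + 18 b\right) = -2 + 19 b$)
$\frac{1}{\frac{1}{d{\left(435,17 \right)}} + A{\left(-267 \right)}} = \frac{1}{\frac{1}{2090} + \left(-2 + 19 \left(-267\right)\right)} = \frac{1}{\frac{1}{2090} - 5075} = \frac{1}{- \frac{10606749}{2090}} = - \frac{2090}{10606749}$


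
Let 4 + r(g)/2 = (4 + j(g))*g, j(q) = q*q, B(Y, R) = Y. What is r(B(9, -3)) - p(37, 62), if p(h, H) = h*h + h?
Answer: 116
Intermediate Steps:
j(q) = q**2
p(h, H) = h + h**2 (p(h, H) = h**2 + h = h + h**2)
r(g) = -8 + 2*g*(4 + g**2) (r(g) = -8 + 2*((4 + g**2)*g) = -8 + 2*(g*(4 + g**2)) = -8 + 2*g*(4 + g**2))
r(B(9, -3)) - p(37, 62) = (-8 + 2*9**3 + 8*9) - 37*(1 + 37) = (-8 + 2*729 + 72) - 37*38 = (-8 + 1458 + 72) - 1*1406 = 1522 - 1406 = 116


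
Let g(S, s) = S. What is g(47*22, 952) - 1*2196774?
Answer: -2195740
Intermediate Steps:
g(47*22, 952) - 1*2196774 = 47*22 - 1*2196774 = 1034 - 2196774 = -2195740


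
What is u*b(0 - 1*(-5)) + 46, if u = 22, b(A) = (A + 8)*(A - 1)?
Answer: 1190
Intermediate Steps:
b(A) = (-1 + A)*(8 + A) (b(A) = (8 + A)*(-1 + A) = (-1 + A)*(8 + A))
u*b(0 - 1*(-5)) + 46 = 22*(-8 + (0 - 1*(-5))² + 7*(0 - 1*(-5))) + 46 = 22*(-8 + (0 + 5)² + 7*(0 + 5)) + 46 = 22*(-8 + 5² + 7*5) + 46 = 22*(-8 + 25 + 35) + 46 = 22*52 + 46 = 1144 + 46 = 1190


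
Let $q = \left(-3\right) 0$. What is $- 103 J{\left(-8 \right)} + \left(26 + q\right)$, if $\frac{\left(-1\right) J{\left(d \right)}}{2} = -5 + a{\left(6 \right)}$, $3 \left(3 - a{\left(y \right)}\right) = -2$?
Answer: $- \frac{746}{3} \approx -248.67$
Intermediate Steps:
$a{\left(y \right)} = \frac{11}{3}$ ($a{\left(y \right)} = 3 - - \frac{2}{3} = 3 + \frac{2}{3} = \frac{11}{3}$)
$q = 0$
$J{\left(d \right)} = \frac{8}{3}$ ($J{\left(d \right)} = - 2 \left(-5 + \frac{11}{3}\right) = \left(-2\right) \left(- \frac{4}{3}\right) = \frac{8}{3}$)
$- 103 J{\left(-8 \right)} + \left(26 + q\right) = \left(-103\right) \frac{8}{3} + \left(26 + 0\right) = - \frac{824}{3} + 26 = - \frac{746}{3}$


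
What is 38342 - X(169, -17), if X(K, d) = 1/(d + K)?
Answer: 5827983/152 ≈ 38342.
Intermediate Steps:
X(K, d) = 1/(K + d)
38342 - X(169, -17) = 38342 - 1/(169 - 17) = 38342 - 1/152 = 5827983/152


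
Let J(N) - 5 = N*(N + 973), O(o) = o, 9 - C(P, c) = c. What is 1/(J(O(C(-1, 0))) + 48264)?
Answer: 1/57107 ≈ 1.7511e-5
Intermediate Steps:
C(P, c) = 9 - c
J(N) = 5 + N*(973 + N) (J(N) = 5 + N*(N + 973) = 5 + N*(973 + N))
1/(J(O(C(-1, 0))) + 48264) = 1/((5 + (9 - 1*0)**2 + 973*(9 - 1*0)) + 48264) = 1/((5 + (9 + 0)**2 + 973*(9 + 0)) + 48264) = 1/((5 + 9**2 + 973*9) + 48264) = 1/((5 + 81 + 8757) + 48264) = 1/(8843 + 48264) = 1/57107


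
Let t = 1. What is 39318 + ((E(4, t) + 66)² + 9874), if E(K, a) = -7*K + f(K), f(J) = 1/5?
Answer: 1266281/25 ≈ 50651.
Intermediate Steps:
f(J) = ⅕
E(K, a) = ⅕ - 7*K (E(K, a) = -7*K + ⅕ = ⅕ - 7*K)
39318 + ((E(4, t) + 66)² + 9874) = 39318 + (((⅕ - 7*4) + 66)² + 9874) = 39318 + (((⅕ - 28) + 66)² + 9874) = 39318 + ((-139/5 + 66)² + 9874) = 39318 + ((191/5)² + 9874) = 39318 + (36481/25 + 9874) = 39318 + 283331/25 = 1266281/25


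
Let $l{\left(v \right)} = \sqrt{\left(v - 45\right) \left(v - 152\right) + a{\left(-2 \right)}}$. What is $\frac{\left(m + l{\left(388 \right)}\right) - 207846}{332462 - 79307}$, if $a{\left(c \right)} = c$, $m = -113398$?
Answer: $- \frac{45892}{36165} + \frac{\sqrt{8994}}{84385} \approx -1.2678$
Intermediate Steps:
$l{\left(v \right)} = \sqrt{-2 + \left(-152 + v\right) \left(-45 + v\right)}$ ($l{\left(v \right)} = \sqrt{\left(v - 45\right) \left(v - 152\right) - 2} = \sqrt{\left(-45 + v\right) \left(-152 + v\right) - 2} = \sqrt{\left(-152 + v\right) \left(-45 + v\right) - 2} = \sqrt{-2 + \left(-152 + v\right) \left(-45 + v\right)}$)
$\frac{\left(m + l{\left(388 \right)}\right) - 207846}{332462 - 79307} = \frac{\left(-113398 + \sqrt{6838 + 388^{2} - 76436}\right) - 207846}{332462 - 79307} = \frac{\left(-113398 + \sqrt{6838 + 150544 - 76436}\right) - 207846}{253155} = \left(\left(-113398 + \sqrt{80946}\right) - 207846\right) \frac{1}{253155} = \left(\left(-113398 + 3 \sqrt{8994}\right) - 207846\right) \frac{1}{253155} = \left(-321244 + 3 \sqrt{8994}\right) \frac{1}{253155} = - \frac{45892}{36165} + \frac{\sqrt{8994}}{84385}$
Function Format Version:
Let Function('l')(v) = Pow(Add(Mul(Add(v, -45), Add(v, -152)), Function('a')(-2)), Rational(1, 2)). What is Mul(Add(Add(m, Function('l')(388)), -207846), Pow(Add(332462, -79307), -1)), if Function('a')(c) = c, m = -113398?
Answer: Add(Rational(-45892, 36165), Mul(Rational(1, 84385), Pow(8994, Rational(1, 2)))) ≈ -1.2678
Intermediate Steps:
Function('l')(v) = Pow(Add(-2, Mul(Add(-152, v), Add(-45, v))), Rational(1, 2)) (Function('l')(v) = Pow(Add(Mul(Add(v, -45), Add(v, -152)), -2), Rational(1, 2)) = Pow(Add(Mul(Add(-45, v), Add(-152, v)), -2), Rational(1, 2)) = Pow(Add(Mul(Add(-152, v), Add(-45, v)), -2), Rational(1, 2)) = Pow(Add(-2, Mul(Add(-152, v), Add(-45, v))), Rational(1, 2)))
Mul(Add(Add(m, Function('l')(388)), -207846), Pow(Add(332462, -79307), -1)) = Mul(Add(Add(-113398, Pow(Add(6838, Pow(388, 2), Mul(-197, 388)), Rational(1, 2))), -207846), Pow(Add(332462, -79307), -1)) = Mul(Add(Add(-113398, Pow(Add(6838, 150544, -76436), Rational(1, 2))), -207846), Pow(253155, -1)) = Mul(Add(Add(-113398, Pow(80946, Rational(1, 2))), -207846), Rational(1, 253155)) = Mul(Add(Add(-113398, Mul(3, Pow(8994, Rational(1, 2)))), -207846), Rational(1, 253155)) = Mul(Add(-321244, Mul(3, Pow(8994, Rational(1, 2)))), Rational(1, 253155)) = Add(Rational(-45892, 36165), Mul(Rational(1, 84385), Pow(8994, Rational(1, 2))))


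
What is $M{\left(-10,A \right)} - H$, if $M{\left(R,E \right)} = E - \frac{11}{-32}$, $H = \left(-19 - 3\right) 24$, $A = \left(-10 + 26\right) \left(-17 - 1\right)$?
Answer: $\frac{7691}{32} \approx 240.34$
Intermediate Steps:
$A = -288$ ($A = 16 \left(-18\right) = -288$)
$H = -528$ ($H = \left(-22\right) 24 = -528$)
$M{\left(R,E \right)} = \frac{11}{32} + E$ ($M{\left(R,E \right)} = E - 11 \left(- \frac{1}{32}\right) = E - - \frac{11}{32} = E + \frac{11}{32} = \frac{11}{32} + E$)
$M{\left(-10,A \right)} - H = \left(\frac{11}{32} - 288\right) - -528 = - \frac{9205}{32} + 528 = \frac{7691}{32}$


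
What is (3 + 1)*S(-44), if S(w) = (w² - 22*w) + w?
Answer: 11440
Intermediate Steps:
S(w) = w² - 21*w
(3 + 1)*S(-44) = (3 + 1)*(-44*(-21 - 44)) = 4*(-44*(-65)) = 4*2860 = 11440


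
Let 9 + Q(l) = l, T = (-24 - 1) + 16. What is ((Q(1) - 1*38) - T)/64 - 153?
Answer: -9829/64 ≈ -153.58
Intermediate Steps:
T = -9 (T = -25 + 16 = -9)
Q(l) = -9 + l
((Q(1) - 1*38) - T)/64 - 153 = (((-9 + 1) - 1*38) - 1*(-9))/64 - 153 = ((-8 - 38) + 9)/64 - 153 = (-46 + 9)/64 - 153 = (1/64)*(-37) - 153 = -37/64 - 153 = -9829/64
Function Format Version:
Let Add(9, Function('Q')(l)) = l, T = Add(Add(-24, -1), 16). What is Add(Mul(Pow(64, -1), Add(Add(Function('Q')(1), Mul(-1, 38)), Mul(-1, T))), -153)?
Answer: Rational(-9829, 64) ≈ -153.58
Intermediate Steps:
T = -9 (T = Add(-25, 16) = -9)
Function('Q')(l) = Add(-9, l)
Add(Mul(Pow(64, -1), Add(Add(Function('Q')(1), Mul(-1, 38)), Mul(-1, T))), -153) = Add(Mul(Pow(64, -1), Add(Add(Add(-9, 1), Mul(-1, 38)), Mul(-1, -9))), -153) = Add(Mul(Rational(1, 64), Add(Add(-8, -38), 9)), -153) = Add(Mul(Rational(1, 64), Add(-46, 9)), -153) = Add(Mul(Rational(1, 64), -37), -153) = Add(Rational(-37, 64), -153) = Rational(-9829, 64)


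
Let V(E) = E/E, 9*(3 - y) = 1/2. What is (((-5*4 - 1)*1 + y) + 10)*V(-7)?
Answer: -145/18 ≈ -8.0556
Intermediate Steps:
y = 53/18 (y = 3 - 1/(9*2) = 3 - ⅑*½ = 3 - 1/18 = 53/18 ≈ 2.9444)
V(E) = 1
(((-5*4 - 1)*1 + y) + 10)*V(-7) = (((-5*4 - 1)*1 + 53/18) + 10)*1 = (((-20 - 1)*1 + 53/18) + 10)*1 = ((-21*1 + 53/18) + 10)*1 = ((-21 + 53/18) + 10)*1 = (-325/18 + 10)*1 = -145/18*1 = -145/18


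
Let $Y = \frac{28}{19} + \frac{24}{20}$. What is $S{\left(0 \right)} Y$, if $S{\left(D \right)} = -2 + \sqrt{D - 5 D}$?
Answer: $- \frac{508}{95} \approx -5.3474$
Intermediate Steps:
$Y = \frac{254}{95}$ ($Y = 28 \cdot \frac{1}{19} + 24 \cdot \frac{1}{20} = \frac{28}{19} + \frac{6}{5} = \frac{254}{95} \approx 2.6737$)
$S{\left(D \right)} = -2 + 2 \sqrt{- D}$ ($S{\left(D \right)} = -2 + \sqrt{- 4 D} = -2 + 2 \sqrt{- D}$)
$S{\left(0 \right)} Y = \left(-2 + 2 \sqrt{\left(-1\right) 0}\right) \frac{254}{95} = \left(-2 + 2 \sqrt{0}\right) \frac{254}{95} = \left(-2 + 2 \cdot 0\right) \frac{254}{95} = \left(-2 + 0\right) \frac{254}{95} = \left(-2\right) \frac{254}{95} = - \frac{508}{95}$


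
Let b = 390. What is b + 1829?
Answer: 2219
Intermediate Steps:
b + 1829 = 390 + 1829 = 2219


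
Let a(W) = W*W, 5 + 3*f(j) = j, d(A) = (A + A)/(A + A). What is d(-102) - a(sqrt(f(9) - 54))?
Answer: 161/3 ≈ 53.667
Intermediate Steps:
d(A) = 1 (d(A) = (2*A)/((2*A)) = (2*A)*(1/(2*A)) = 1)
f(j) = -5/3 + j/3
a(W) = W**2
d(-102) - a(sqrt(f(9) - 54)) = 1 - (sqrt((-5/3 + (1/3)*9) - 54))**2 = 1 - (sqrt((-5/3 + 3) - 54))**2 = 1 - (sqrt(4/3 - 54))**2 = 1 - (sqrt(-158/3))**2 = 1 - (I*sqrt(474)/3)**2 = 1 - 1*(-158/3) = 1 + 158/3 = 161/3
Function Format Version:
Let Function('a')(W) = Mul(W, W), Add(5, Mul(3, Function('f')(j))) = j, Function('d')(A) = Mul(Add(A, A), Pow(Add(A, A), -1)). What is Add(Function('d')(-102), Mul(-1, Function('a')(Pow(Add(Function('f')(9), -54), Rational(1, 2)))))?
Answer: Rational(161, 3) ≈ 53.667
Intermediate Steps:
Function('d')(A) = 1 (Function('d')(A) = Mul(Mul(2, A), Pow(Mul(2, A), -1)) = Mul(Mul(2, A), Mul(Rational(1, 2), Pow(A, -1))) = 1)
Function('f')(j) = Add(Rational(-5, 3), Mul(Rational(1, 3), j))
Function('a')(W) = Pow(W, 2)
Add(Function('d')(-102), Mul(-1, Function('a')(Pow(Add(Function('f')(9), -54), Rational(1, 2))))) = Add(1, Mul(-1, Pow(Pow(Add(Add(Rational(-5, 3), Mul(Rational(1, 3), 9)), -54), Rational(1, 2)), 2))) = Add(1, Mul(-1, Pow(Pow(Add(Add(Rational(-5, 3), 3), -54), Rational(1, 2)), 2))) = Add(1, Mul(-1, Pow(Pow(Add(Rational(4, 3), -54), Rational(1, 2)), 2))) = Add(1, Mul(-1, Pow(Pow(Rational(-158, 3), Rational(1, 2)), 2))) = Add(1, Mul(-1, Pow(Mul(Rational(1, 3), I, Pow(474, Rational(1, 2))), 2))) = Add(1, Mul(-1, Rational(-158, 3))) = Add(1, Rational(158, 3)) = Rational(161, 3)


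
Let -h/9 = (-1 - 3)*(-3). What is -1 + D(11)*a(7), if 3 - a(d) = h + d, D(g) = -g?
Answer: -1145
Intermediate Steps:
h = -108 (h = -9*(-1 - 3)*(-3) = -(-36)*(-3) = -9*12 = -108)
a(d) = 111 - d (a(d) = 3 - (-108 + d) = 3 + (108 - d) = 111 - d)
-1 + D(11)*a(7) = -1 + (-1*11)*(111 - 1*7) = -1 - 11*(111 - 7) = -1 - 11*104 = -1 - 1144 = -1145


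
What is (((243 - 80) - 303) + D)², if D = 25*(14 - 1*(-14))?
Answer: 313600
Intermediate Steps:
D = 700 (D = 25*(14 + 14) = 25*28 = 700)
(((243 - 80) - 303) + D)² = (((243 - 80) - 303) + 700)² = ((163 - 303) + 700)² = (-140 + 700)² = 560² = 313600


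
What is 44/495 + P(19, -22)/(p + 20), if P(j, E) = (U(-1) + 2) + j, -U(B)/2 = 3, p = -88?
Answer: -403/3060 ≈ -0.13170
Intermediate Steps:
U(B) = -6 (U(B) = -2*3 = -6)
P(j, E) = -4 + j (P(j, E) = (-6 + 2) + j = -4 + j)
44/495 + P(19, -22)/(p + 20) = 44/495 + (-4 + 19)/(-88 + 20) = 44*(1/495) + 15/(-68) = 4/45 + 15*(-1/68) = 4/45 - 15/68 = -403/3060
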